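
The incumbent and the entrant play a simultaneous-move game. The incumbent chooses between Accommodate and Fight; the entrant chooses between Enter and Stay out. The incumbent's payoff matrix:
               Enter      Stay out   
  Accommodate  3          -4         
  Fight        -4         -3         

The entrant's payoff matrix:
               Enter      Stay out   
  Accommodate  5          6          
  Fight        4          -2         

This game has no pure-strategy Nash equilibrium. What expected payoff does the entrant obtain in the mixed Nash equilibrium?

34/7

Set the entrant's expected payoff from Enter equal to that from Stay out:
  the entrant's payoff from Enter: p·5 + (1−p)·4 = p + 4
  the entrant's payoff from Stay out: p·6 + (1−p)·(-2) = 8p - 2
  p + 4 = 8p - 2  ⇒  -7p = -6  ⇒  p = 6/7.
At equilibrium the entrant is indifferent across columns, so the entrant's payoff equals the payoff from Enter: (6/7)·5 + (1/7)·4 = 34/7.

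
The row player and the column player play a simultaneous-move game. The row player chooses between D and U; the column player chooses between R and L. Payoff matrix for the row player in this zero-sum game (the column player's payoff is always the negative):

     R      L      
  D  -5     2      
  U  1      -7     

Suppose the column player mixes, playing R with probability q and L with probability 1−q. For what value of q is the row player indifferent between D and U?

q = 3/5

The column player's mix must leave the row player indifferent between D and U.
  the row player's expected payoff from D: q·(-5) + (1−q)·2 = -7q + 2
  the row player's expected payoff from U: q·1 + (1−q)·(-7) = 8q - 7
  -7q + 2 = 8q - 7  ⇒  -15q = -9  ⇒  q = 3/5.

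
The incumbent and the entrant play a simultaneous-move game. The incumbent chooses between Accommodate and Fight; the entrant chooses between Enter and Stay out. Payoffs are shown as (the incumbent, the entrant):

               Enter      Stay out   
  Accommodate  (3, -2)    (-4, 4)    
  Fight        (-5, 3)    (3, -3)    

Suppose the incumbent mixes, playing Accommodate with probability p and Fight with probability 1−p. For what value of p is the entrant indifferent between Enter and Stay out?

p = 1/2

Set the entrant's expected payoff from Enter equal to that from Stay out:
  the entrant's expected payoff from Enter: p·(-2) + (1−p)·3 = -5p + 3
  the entrant's expected payoff from Stay out: p·4 + (1−p)·(-3) = 7p - 3
  -5p + 3 = 7p - 3  ⇒  -12p = -6  ⇒  p = 1/2.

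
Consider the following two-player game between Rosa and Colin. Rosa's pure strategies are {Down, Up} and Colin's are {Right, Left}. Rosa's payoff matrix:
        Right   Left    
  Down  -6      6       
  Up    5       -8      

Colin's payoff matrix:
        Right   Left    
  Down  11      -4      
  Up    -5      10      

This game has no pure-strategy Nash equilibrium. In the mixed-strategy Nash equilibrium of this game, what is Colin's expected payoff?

Colin's indifference between Right and Left determines Rosa's mixing probability p:
  Colin's payoff from Right: p·11 + (1−p)·(-5) = 16p - 5
  Colin's payoff from Left: p·(-4) + (1−p)·10 = -14p + 10
  16p - 5 = -14p + 10  ⇒  30p = 15  ⇒  p = 1/2.
At equilibrium Colin is indifferent across columns, so Colin's payoff equals the payoff from Right: (1/2)·11 + (1/2)·(-5) = 3.

3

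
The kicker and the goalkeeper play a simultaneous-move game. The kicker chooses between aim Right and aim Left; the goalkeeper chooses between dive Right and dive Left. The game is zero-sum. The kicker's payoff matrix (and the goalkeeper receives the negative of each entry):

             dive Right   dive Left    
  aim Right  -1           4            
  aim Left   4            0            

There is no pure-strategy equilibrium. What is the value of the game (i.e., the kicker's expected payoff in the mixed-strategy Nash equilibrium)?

The goalkeeper's mix must leave the kicker indifferent between aim Right and aim Left.
  the kicker's expected payoff from aim Right: q·(-1) + (1−q)·4 = -5q + 4
  the kicker's expected payoff from aim Left: q·4 + (1−q)·0 = 4q
  -5q + 4 = 4q  ⇒  -9q = -4  ⇒  q = 4/9.
The value is the kicker's expected payoff against this mix (using aim Right): (4/9)·(-1) + (5/9)·4 = 16/9.

v = 16/9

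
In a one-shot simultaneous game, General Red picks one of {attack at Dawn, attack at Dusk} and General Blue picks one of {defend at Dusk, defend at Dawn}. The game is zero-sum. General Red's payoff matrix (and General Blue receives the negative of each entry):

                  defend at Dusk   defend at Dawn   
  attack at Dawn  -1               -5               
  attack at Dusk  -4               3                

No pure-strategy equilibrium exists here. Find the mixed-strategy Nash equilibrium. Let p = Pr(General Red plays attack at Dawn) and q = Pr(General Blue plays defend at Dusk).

p = 7/11, q = 8/11

Set General Blue's expected payoff from defend at Dusk equal to that from defend at Dawn:
  General Blue's payoff to defend at Dusk: p·1 + (1−p)·4 = -3p + 4
  General Blue's payoff to defend at Dawn: p·5 + (1−p)·(-3) = 8p - 3
  -3p + 4 = 8p - 3  ⇒  -11p = -7  ⇒  p = 7/11.
General Red's indifference between attack at Dawn and attack at Dusk determines General Blue's mixing probability q:
  General Red's payoff to attack at Dawn: q·(-1) + (1−q)·(-5) = 4q - 5
  General Red's payoff to attack at Dusk: q·(-4) + (1−q)·3 = -7q + 3
  4q - 5 = -7q + 3  ⇒  11q = 8  ⇒  q = 8/11.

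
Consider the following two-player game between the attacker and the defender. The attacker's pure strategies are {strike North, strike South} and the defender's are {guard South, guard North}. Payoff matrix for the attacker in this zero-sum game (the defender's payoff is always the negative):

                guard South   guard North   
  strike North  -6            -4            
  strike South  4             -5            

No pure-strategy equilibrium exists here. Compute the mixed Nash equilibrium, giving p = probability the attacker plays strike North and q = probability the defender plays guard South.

p = 9/11, q = 1/11

Set the defender's expected payoff from guard South equal to that from guard North:
  the defender's payoff to guard South: p·6 + (1−p)·(-4) = 10p - 4
  the defender's payoff to guard North: p·4 + (1−p)·5 = -p + 5
  10p - 4 = -p + 5  ⇒  11p = 9  ⇒  p = 9/11.
In a mixed equilibrium the attacker is indifferent between strike North and strike South; this condition fixes q.
  the attacker's payoff from strike North: q·(-6) + (1−q)·(-4) = -2q - 4
  the attacker's payoff from strike South: q·4 + (1−q)·(-5) = 9q - 5
  -2q - 4 = 9q - 5  ⇒  -11q = -1  ⇒  q = 1/11.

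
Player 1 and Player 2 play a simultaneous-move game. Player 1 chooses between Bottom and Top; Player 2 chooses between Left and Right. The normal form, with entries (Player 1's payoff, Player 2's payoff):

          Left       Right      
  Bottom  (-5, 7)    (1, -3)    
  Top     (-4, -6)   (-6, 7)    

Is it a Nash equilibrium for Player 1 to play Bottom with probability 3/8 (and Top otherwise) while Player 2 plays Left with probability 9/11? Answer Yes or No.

No

Given Player 1's mix p = 3/8, Player 2's payoff from Left is -9/8 but from Right is 13/4. Player 2 strictly prefers Right, so Player 2 would not mix.
So the proposed profile is not a Nash equilibrium.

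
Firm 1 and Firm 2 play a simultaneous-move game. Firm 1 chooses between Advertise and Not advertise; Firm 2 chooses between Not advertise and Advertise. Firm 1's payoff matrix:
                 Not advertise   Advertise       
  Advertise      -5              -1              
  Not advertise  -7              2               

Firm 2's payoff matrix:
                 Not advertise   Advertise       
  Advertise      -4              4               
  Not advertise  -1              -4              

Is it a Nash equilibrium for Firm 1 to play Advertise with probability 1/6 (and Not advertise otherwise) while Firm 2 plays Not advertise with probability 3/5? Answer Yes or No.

No

Given Firm 1's mix p = 1/6, Firm 2's payoff from Not advertise is -3/2 but from Advertise is -8/3. Firm 2 strictly prefers Not advertise, so Firm 2 would not mix.
So the proposed profile is not a Nash equilibrium.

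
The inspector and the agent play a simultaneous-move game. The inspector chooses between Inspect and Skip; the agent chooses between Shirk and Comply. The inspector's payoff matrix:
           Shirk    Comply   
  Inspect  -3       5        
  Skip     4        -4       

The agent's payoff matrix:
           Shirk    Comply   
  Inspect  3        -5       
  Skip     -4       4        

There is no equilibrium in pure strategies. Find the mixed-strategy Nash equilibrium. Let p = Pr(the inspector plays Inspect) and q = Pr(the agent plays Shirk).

In a mixed equilibrium the agent is indifferent between Shirk and Comply; this condition fixes p.
  the agent's payoff to Shirk: p·3 + (1−p)·(-4) = 7p - 4
  the agent's payoff to Comply: p·(-5) + (1−p)·4 = -9p + 4
  7p - 4 = -9p + 4  ⇒  16p = 8  ⇒  p = 1/2.
For the inspector to be willing to mix, the inspector must be indifferent between Inspect and Skip, which pins down the agent's mix.
  the inspector's payoff to Inspect: q·(-3) + (1−q)·5 = -8q + 5
  the inspector's payoff to Skip: q·4 + (1−q)·(-4) = 8q - 4
  -8q + 5 = 8q - 4  ⇒  -16q = -9  ⇒  q = 9/16.

p = 1/2, q = 9/16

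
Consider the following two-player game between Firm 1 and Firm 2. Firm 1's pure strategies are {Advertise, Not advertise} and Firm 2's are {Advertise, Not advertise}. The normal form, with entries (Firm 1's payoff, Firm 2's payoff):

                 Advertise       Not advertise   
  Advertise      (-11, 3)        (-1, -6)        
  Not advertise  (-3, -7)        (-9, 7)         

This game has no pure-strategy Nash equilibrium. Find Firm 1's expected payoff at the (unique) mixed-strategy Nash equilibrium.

In a mixed equilibrium Firm 1 is indifferent between Advertise and Not advertise; this condition fixes q.
  Firm 1's expected payoff from Advertise: q·(-11) + (1−q)·(-1) = -10q - 1
  Firm 1's expected payoff from Not advertise: q·(-3) + (1−q)·(-9) = 6q - 9
  -10q - 1 = 6q - 9  ⇒  -16q = -8  ⇒  q = 1/2.
At equilibrium Firm 1 is indifferent across rows, so Firm 1's payoff equals the payoff from Advertise: (1/2)·(-11) + (1/2)·(-1) = -6.

-6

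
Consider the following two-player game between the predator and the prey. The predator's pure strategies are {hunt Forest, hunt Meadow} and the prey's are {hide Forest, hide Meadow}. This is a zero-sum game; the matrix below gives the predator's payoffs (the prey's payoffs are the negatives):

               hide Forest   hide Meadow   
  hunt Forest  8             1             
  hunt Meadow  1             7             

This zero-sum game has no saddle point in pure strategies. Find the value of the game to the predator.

The prey's mix must leave the predator indifferent between hunt Forest and hunt Meadow.
  the predator's payoff from hunt Forest: q·8 + (1−q)·1 = 7q + 1
  the predator's payoff from hunt Meadow: q·1 + (1−q)·7 = -6q + 7
  7q + 1 = -6q + 7  ⇒  13q = 6  ⇒  q = 6/13.
The value is the predator's expected payoff against this mix (using hunt Forest): (6/13)·8 + (7/13)·1 = 55/13.

v = 55/13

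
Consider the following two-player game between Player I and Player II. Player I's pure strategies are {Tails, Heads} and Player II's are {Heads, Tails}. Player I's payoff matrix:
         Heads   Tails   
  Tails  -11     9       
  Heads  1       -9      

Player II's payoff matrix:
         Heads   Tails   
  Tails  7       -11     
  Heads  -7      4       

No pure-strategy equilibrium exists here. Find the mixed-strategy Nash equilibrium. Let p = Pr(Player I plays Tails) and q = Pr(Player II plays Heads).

p = 11/29, q = 3/5

For Player II to be willing to mix, Player II must be indifferent between Heads and Tails, which pins down Player I's mix.
  Player II's payoff from Heads: p·7 + (1−p)·(-7) = 14p - 7
  Player II's payoff from Tails: p·(-11) + (1−p)·4 = -15p + 4
  14p - 7 = -15p + 4  ⇒  29p = 11  ⇒  p = 11/29.
Player II's mix must leave Player I indifferent between Tails and Heads.
  Player I's expected payoff from Tails: q·(-11) + (1−q)·9 = -20q + 9
  Player I's expected payoff from Heads: q·1 + (1−q)·(-9) = 10q - 9
  -20q + 9 = 10q - 9  ⇒  -30q = -18  ⇒  q = 3/5.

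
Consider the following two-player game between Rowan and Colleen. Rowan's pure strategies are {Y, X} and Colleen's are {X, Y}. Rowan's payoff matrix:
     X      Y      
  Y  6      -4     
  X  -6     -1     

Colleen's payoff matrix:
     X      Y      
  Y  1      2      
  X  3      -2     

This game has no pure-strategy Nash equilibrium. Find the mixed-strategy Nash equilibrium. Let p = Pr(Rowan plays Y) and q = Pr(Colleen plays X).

p = 5/6, q = 1/5

Rowan's mix must leave Colleen indifferent between X and Y.
  Colleen's expected payoff from X: p·1 + (1−p)·3 = -2p + 3
  Colleen's expected payoff from Y: p·2 + (1−p)·(-2) = 4p - 2
  -2p + 3 = 4p - 2  ⇒  -6p = -5  ⇒  p = 5/6.
In a mixed equilibrium Rowan is indifferent between Y and X; this condition fixes q.
  Rowan's payoff from Y: q·6 + (1−q)·(-4) = 10q - 4
  Rowan's payoff from X: q·(-6) + (1−q)·(-1) = -5q - 1
  10q - 4 = -5q - 1  ⇒  15q = 3  ⇒  q = 1/5.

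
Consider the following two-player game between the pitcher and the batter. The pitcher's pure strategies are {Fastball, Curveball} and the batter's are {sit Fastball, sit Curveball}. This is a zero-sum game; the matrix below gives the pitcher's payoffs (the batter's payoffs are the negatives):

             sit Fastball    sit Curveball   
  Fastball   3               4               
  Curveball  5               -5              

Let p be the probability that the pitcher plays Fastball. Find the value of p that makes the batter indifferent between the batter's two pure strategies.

Set the batter's expected payoff from sit Fastball equal to that from sit Curveball:
  the batter's expected payoff from sit Fastball: p·(-3) + (1−p)·(-5) = 2p - 5
  the batter's expected payoff from sit Curveball: p·(-4) + (1−p)·5 = -9p + 5
  2p - 5 = -9p + 5  ⇒  11p = 10  ⇒  p = 10/11.

p = 10/11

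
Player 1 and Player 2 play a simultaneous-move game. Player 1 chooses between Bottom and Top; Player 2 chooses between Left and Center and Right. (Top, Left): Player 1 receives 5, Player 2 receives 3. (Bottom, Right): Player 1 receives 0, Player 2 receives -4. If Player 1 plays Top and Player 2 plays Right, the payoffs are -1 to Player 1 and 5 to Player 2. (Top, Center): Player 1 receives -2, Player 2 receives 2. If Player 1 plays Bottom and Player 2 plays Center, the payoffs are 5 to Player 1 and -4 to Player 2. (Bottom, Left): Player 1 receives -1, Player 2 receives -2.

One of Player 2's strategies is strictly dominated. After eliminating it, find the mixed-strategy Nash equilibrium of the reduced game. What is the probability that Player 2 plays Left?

Player 2's strategy Center is strictly dominated by Left: -2 > -4 and 3 > 2. Eliminate Center.
Set Player 1's expected payoff from Bottom equal to that from Top:
  Player 1's payoff from Bottom: q·(-1) + (1−q)·0 = -q
  Player 1's payoff from Top: q·5 + (1−q)·(-1) = 6q - 1
  -q = 6q - 1  ⇒  -7q = -1  ⇒  q = 1/7.

q = 1/7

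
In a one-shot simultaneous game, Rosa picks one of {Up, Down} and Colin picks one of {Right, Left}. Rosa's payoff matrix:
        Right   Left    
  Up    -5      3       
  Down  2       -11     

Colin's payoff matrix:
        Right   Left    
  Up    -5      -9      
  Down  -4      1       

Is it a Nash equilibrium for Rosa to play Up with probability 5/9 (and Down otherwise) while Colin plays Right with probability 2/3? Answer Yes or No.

Yes

Check Colin's indifference given Rosa's mix p = 5/9:
  payoff from Right = -41/9; payoff from Left = -41/9 — equal.
Check Rosa's indifference given Colin's mix q = 2/3:
  payoff from Up = -7/3; payoff from Down = -7/3 — equal.
Both players are indifferent, so neither can profitably deviate.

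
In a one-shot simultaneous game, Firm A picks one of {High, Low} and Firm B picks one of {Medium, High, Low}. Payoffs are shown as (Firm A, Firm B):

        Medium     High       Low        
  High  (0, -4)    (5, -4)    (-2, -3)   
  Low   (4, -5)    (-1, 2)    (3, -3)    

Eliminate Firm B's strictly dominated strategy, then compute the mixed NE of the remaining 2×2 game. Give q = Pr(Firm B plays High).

Firm B's strategy Medium is strictly dominated by Low: -3 > -4 and -3 > -5. Eliminate Medium.
For Firm A to be willing to mix, Firm A must be indifferent between High and Low, which pins down Firm B's mix.
  Firm A's payoff to High: q·5 + (1−q)·(-2) = 7q - 2
  Firm A's payoff to Low: q·(-1) + (1−q)·3 = -4q + 3
  7q - 2 = -4q + 3  ⇒  11q = 5  ⇒  q = 5/11.

q = 5/11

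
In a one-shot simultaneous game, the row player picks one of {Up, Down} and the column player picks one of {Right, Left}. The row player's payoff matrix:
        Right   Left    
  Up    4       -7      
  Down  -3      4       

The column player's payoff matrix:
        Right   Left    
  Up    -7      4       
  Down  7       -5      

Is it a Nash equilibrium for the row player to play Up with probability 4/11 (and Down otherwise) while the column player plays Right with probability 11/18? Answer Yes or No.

Given the row player's mix p = 4/11, the column player's payoff from Right is 21/11 but from Left is -19/11. The column player strictly prefers Right, so the column player would not mix.
So the proposed profile is not a Nash equilibrium.

No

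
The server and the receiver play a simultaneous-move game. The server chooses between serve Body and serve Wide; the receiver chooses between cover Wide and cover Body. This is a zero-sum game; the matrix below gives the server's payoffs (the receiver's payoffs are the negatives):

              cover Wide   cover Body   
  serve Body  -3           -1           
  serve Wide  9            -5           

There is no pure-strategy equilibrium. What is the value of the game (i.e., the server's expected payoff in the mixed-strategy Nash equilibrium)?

The server's indifference between serve Body and serve Wide determines the receiver's mixing probability q:
  the server's expected payoff from serve Body: q·(-3) + (1−q)·(-1) = -2q - 1
  the server's expected payoff from serve Wide: q·9 + (1−q)·(-5) = 14q - 5
  -2q - 1 = 14q - 5  ⇒  -16q = -4  ⇒  q = 1/4.
The value is the server's expected payoff against this mix (using serve Body): (1/4)·(-3) + (3/4)·(-1) = -3/2.

v = -3/2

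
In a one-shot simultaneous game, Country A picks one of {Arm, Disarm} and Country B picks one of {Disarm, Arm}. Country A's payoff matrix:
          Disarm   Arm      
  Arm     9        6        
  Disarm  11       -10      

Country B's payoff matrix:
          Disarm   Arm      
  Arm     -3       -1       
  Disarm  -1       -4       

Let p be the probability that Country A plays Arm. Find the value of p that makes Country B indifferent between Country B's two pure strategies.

For Country B to be willing to mix, Country B must be indifferent between Disarm and Arm, which pins down Country A's mix.
  Country B's payoff to Disarm: p·(-3) + (1−p)·(-1) = -2p - 1
  Country B's payoff to Arm: p·(-1) + (1−p)·(-4) = 3p - 4
  -2p - 1 = 3p - 4  ⇒  -5p = -3  ⇒  p = 3/5.

p = 3/5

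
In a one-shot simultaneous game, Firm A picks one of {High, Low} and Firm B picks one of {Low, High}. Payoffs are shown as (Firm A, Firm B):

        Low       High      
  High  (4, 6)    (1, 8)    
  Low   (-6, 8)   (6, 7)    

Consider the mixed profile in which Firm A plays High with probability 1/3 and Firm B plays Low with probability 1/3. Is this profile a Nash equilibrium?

Check Firm B's indifference given Firm A's mix p = 1/3:
  payoff from Low = 22/3; payoff from High = 22/3 — equal.
Check Firm A's indifference given Firm B's mix q = 1/3:
  payoff from High = 2; payoff from Low = 2 — equal.
Both players are indifferent, so neither can profitably deviate.

Yes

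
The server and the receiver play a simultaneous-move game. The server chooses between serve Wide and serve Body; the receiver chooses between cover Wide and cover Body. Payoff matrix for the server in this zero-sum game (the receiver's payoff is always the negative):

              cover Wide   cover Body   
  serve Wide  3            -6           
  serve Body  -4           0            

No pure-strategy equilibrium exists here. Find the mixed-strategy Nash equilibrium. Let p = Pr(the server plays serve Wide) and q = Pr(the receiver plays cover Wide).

The server's mix must leave the receiver indifferent between cover Wide and cover Body.
  the receiver's payoff to cover Wide: p·(-3) + (1−p)·4 = -7p + 4
  the receiver's payoff to cover Body: p·6 + (1−p)·0 = 6p
  -7p + 4 = 6p  ⇒  -13p = -4  ⇒  p = 4/13.
Set the server's expected payoff from serve Wide equal to that from serve Body:
  the server's payoff from serve Wide: q·3 + (1−q)·(-6) = 9q - 6
  the server's payoff from serve Body: q·(-4) + (1−q)·0 = -4q
  9q - 6 = -4q  ⇒  13q = 6  ⇒  q = 6/13.

p = 4/13, q = 6/13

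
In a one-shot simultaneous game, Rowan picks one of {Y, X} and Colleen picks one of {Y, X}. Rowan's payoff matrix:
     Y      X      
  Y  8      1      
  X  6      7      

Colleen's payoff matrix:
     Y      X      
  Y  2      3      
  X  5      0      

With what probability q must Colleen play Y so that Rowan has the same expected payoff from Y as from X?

Set Rowan's expected payoff from Y equal to that from X:
  Rowan's expected payoff from Y: q·8 + (1−q)·1 = 7q + 1
  Rowan's expected payoff from X: q·6 + (1−q)·7 = -q + 7
  7q + 1 = -q + 7  ⇒  8q = 6  ⇒  q = 3/4.

q = 3/4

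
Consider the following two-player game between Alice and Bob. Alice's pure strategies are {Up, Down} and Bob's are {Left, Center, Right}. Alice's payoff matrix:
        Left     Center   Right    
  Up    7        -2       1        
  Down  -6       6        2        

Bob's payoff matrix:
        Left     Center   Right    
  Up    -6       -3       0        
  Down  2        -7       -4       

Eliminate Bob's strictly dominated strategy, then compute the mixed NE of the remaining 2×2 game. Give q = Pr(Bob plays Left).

q = 1/14

Bob's strategy Center is strictly dominated by Right: 0 > -3 and -4 > -7. Eliminate Center.
In a mixed equilibrium Alice is indifferent between Up and Down; this condition fixes q.
  Alice's payoff from Up: q·7 + (1−q)·1 = 6q + 1
  Alice's payoff from Down: q·(-6) + (1−q)·2 = -8q + 2
  6q + 1 = -8q + 2  ⇒  14q = 1  ⇒  q = 1/14.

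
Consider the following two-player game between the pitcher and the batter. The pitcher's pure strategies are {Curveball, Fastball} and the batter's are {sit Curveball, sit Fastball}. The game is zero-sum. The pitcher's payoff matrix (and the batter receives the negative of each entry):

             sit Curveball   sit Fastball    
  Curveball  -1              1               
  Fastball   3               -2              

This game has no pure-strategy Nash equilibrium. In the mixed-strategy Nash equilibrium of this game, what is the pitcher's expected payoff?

1/7

In a mixed equilibrium the pitcher is indifferent between Curveball and Fastball; this condition fixes q.
  the pitcher's expected payoff from Curveball: q·(-1) + (1−q)·1 = -2q + 1
  the pitcher's expected payoff from Fastball: q·3 + (1−q)·(-2) = 5q - 2
  -2q + 1 = 5q - 2  ⇒  -7q = -3  ⇒  q = 3/7.
At equilibrium the pitcher is indifferent across rows, so the pitcher's payoff equals the payoff from Curveball: (3/7)·(-1) + (4/7)·1 = 1/7.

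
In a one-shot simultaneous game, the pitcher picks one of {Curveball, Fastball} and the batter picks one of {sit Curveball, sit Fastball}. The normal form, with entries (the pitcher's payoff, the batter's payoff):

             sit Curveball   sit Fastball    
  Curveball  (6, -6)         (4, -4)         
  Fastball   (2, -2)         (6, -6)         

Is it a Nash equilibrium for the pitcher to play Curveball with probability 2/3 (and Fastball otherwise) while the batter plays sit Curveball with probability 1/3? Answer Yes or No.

Yes

Check the batter's indifference given the pitcher's mix p = 2/3:
  payoff from sit Curveball = -14/3; payoff from sit Fastball = -14/3 — equal.
Check the pitcher's indifference given the batter's mix q = 1/3:
  payoff from Curveball = 14/3; payoff from Fastball = 14/3 — equal.
Both players are indifferent, so neither can profitably deviate.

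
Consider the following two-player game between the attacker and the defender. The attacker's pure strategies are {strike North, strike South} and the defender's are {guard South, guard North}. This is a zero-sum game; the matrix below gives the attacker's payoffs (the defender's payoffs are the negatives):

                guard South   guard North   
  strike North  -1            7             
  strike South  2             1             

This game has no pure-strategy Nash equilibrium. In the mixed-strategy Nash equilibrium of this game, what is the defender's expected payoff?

In a mixed equilibrium the defender is indifferent between guard South and guard North; this condition fixes p.
  the defender's expected payoff from guard South: p·1 + (1−p)·(-2) = 3p - 2
  the defender's expected payoff from guard North: p·(-7) + (1−p)·(-1) = -6p - 1
  3p - 2 = -6p - 1  ⇒  9p = 1  ⇒  p = 1/9.
At equilibrium the defender is indifferent across columns, so the defender's payoff equals the payoff from guard South: (1/9)·1 + (8/9)·(-2) = -5/3.

-5/3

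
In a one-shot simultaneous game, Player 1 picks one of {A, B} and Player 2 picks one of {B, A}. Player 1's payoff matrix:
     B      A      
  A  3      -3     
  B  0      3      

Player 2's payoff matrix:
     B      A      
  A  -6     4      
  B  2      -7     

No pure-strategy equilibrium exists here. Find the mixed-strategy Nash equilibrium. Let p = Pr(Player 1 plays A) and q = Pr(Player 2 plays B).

p = 9/19, q = 2/3

Player 2's indifference between B and A determines Player 1's mixing probability p:
  Player 2's payoff to B: p·(-6) + (1−p)·2 = -8p + 2
  Player 2's payoff to A: p·4 + (1−p)·(-7) = 11p - 7
  -8p + 2 = 11p - 7  ⇒  -19p = -9  ⇒  p = 9/19.
For Player 1 to be willing to mix, Player 1 must be indifferent between A and B, which pins down Player 2's mix.
  Player 1's payoff from A: q·3 + (1−q)·(-3) = 6q - 3
  Player 1's payoff from B: q·0 + (1−q)·3 = -3q + 3
  6q - 3 = -3q + 3  ⇒  9q = 6  ⇒  q = 2/3.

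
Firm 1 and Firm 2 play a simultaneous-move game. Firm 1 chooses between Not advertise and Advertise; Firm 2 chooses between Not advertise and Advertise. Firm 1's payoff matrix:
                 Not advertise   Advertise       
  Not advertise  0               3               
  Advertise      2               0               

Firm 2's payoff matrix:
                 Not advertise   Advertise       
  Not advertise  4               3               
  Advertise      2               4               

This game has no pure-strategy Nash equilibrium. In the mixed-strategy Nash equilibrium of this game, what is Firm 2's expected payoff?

10/3

Set Firm 2's expected payoff from Not advertise equal to that from Advertise:
  Firm 2's payoff to Not advertise: p·4 + (1−p)·2 = 2p + 2
  Firm 2's payoff to Advertise: p·3 + (1−p)·4 = -p + 4
  2p + 2 = -p + 4  ⇒  3p = 2  ⇒  p = 2/3.
At equilibrium Firm 2 is indifferent across columns, so Firm 2's payoff equals the payoff from Not advertise: (2/3)·4 + (1/3)·2 = 10/3.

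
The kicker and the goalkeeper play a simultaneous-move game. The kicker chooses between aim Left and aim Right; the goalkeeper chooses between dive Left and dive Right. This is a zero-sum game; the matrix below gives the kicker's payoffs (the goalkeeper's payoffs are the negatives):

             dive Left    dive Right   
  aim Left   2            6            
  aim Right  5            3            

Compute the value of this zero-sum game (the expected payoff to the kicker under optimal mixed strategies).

The goalkeeper's mix must leave the kicker indifferent between aim Left and aim Right.
  the kicker's payoff to aim Left: q·2 + (1−q)·6 = -4q + 6
  the kicker's payoff to aim Right: q·5 + (1−q)·3 = 2q + 3
  -4q + 6 = 2q + 3  ⇒  -6q = -3  ⇒  q = 1/2.
The value is the kicker's expected payoff against this mix (using aim Left): (1/2)·2 + (1/2)·6 = 4.

v = 4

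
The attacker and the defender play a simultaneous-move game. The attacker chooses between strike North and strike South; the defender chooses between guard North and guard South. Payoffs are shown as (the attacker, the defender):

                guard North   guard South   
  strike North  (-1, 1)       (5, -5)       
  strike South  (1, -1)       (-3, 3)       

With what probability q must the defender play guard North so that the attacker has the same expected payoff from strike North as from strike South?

Set the attacker's expected payoff from strike North equal to that from strike South:
  the attacker's payoff from strike North: q·(-1) + (1−q)·5 = -6q + 5
  the attacker's payoff from strike South: q·1 + (1−q)·(-3) = 4q - 3
  -6q + 5 = 4q - 3  ⇒  -10q = -8  ⇒  q = 4/5.

q = 4/5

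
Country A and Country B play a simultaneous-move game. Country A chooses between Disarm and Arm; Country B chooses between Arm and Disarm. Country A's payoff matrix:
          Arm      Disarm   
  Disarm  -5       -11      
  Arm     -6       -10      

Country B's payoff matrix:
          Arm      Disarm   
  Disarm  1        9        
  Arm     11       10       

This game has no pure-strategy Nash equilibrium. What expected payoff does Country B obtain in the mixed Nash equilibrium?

89/9

In a mixed equilibrium Country B is indifferent between Arm and Disarm; this condition fixes p.
  Country B's expected payoff from Arm: p·1 + (1−p)·11 = -10p + 11
  Country B's expected payoff from Disarm: p·9 + (1−p)·10 = -p + 10
  -10p + 11 = -p + 10  ⇒  -9p = -1  ⇒  p = 1/9.
At equilibrium Country B is indifferent across columns, so Country B's payoff equals the payoff from Arm: (1/9)·1 + (8/9)·11 = 89/9.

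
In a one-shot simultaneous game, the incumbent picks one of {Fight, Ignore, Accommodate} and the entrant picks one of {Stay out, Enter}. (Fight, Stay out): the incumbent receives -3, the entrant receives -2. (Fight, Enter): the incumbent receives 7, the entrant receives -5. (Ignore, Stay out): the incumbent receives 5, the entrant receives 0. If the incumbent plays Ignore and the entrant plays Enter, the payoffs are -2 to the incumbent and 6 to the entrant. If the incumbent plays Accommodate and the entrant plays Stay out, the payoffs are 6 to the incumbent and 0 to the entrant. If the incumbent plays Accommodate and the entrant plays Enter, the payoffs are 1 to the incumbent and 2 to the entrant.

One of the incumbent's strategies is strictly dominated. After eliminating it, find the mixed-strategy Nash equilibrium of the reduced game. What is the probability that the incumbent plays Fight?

The incumbent's strategy Ignore is strictly dominated by Accommodate: 6 > 5 and 1 > -2. Eliminate Ignore.
The entrant's indifference between Stay out and Enter determines the incumbent's mixing probability p:
  the entrant's payoff to Stay out: p·(-2) + (1−p)·0 = -2p
  the entrant's payoff to Enter: p·(-5) + (1−p)·2 = -7p + 2
  -2p = -7p + 2  ⇒  5p = 2  ⇒  p = 2/5.

p = 2/5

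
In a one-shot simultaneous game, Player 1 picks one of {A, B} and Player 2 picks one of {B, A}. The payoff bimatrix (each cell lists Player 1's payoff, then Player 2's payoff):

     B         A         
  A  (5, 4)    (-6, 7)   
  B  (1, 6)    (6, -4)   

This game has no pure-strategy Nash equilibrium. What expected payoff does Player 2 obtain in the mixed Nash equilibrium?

58/13

Set Player 2's expected payoff from B equal to that from A:
  Player 2's payoff to B: p·4 + (1−p)·6 = -2p + 6
  Player 2's payoff to A: p·7 + (1−p)·(-4) = 11p - 4
  -2p + 6 = 11p - 4  ⇒  -13p = -10  ⇒  p = 10/13.
At equilibrium Player 2 is indifferent across columns, so Player 2's payoff equals the payoff from B: (10/13)·4 + (3/13)·6 = 58/13.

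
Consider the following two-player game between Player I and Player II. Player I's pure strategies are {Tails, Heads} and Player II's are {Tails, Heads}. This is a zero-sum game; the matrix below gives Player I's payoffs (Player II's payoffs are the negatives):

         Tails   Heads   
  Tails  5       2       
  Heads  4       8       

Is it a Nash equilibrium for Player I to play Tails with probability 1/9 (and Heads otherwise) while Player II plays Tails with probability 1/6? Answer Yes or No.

No

Given Player I's mix p = 1/9, Player II's payoff from Tails is -37/9 but from Heads is -22/3. Player II strictly prefers Tails, so Player II would not mix.
So the proposed profile is not a Nash equilibrium.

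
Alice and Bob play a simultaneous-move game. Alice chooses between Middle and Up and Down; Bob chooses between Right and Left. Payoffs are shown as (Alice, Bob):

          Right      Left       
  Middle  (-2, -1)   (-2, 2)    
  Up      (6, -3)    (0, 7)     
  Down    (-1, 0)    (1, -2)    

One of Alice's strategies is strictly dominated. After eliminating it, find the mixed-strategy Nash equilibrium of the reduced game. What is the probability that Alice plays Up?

p = 1/6

Alice's strategy Middle is strictly dominated by Down: -1 > -2 and 1 > -2. Eliminate Middle.
For Bob to be willing to mix, Bob must be indifferent between Right and Left, which pins down Alice's mix.
  Bob's payoff to Right: p·(-3) + (1−p)·0 = -3p
  Bob's payoff to Left: p·7 + (1−p)·(-2) = 9p - 2
  -3p = 9p - 2  ⇒  -12p = -2  ⇒  p = 1/6.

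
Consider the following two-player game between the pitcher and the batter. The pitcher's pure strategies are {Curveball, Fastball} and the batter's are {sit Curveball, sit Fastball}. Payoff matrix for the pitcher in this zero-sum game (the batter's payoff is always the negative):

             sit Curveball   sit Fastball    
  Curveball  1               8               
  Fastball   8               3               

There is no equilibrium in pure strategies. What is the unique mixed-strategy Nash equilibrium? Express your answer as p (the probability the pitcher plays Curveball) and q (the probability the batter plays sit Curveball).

p = 5/12, q = 5/12

Set the batter's expected payoff from sit Curveball equal to that from sit Fastball:
  the batter's expected payoff from sit Curveball: p·(-1) + (1−p)·(-8) = 7p - 8
  the batter's expected payoff from sit Fastball: p·(-8) + (1−p)·(-3) = -5p - 3
  7p - 8 = -5p - 3  ⇒  12p = 5  ⇒  p = 5/12.
Set the pitcher's expected payoff from Curveball equal to that from Fastball:
  the pitcher's payoff to Curveball: q·1 + (1−q)·8 = -7q + 8
  the pitcher's payoff to Fastball: q·8 + (1−q)·3 = 5q + 3
  -7q + 8 = 5q + 3  ⇒  -12q = -5  ⇒  q = 5/12.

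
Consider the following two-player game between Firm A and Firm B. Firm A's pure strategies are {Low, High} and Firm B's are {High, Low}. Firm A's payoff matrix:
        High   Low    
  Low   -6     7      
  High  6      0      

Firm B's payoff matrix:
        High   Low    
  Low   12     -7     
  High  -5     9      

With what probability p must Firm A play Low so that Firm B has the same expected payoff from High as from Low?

p = 14/33

Firm B's indifference between High and Low determines Firm A's mixing probability p:
  Firm B's expected payoff from High: p·12 + (1−p)·(-5) = 17p - 5
  Firm B's expected payoff from Low: p·(-7) + (1−p)·9 = -16p + 9
  17p - 5 = -16p + 9  ⇒  33p = 14  ⇒  p = 14/33.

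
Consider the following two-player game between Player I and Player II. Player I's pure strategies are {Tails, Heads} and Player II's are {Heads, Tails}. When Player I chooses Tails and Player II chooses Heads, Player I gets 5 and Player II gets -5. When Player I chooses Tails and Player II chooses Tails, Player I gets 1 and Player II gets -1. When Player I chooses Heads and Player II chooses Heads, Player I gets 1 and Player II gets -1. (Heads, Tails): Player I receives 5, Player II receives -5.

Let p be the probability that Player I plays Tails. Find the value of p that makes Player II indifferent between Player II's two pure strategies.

p = 1/2

Set Player II's expected payoff from Heads equal to that from Tails:
  Player II's payoff from Heads: p·(-5) + (1−p)·(-1) = -4p - 1
  Player II's payoff from Tails: p·(-1) + (1−p)·(-5) = 4p - 5
  -4p - 1 = 4p - 5  ⇒  -8p = -4  ⇒  p = 1/2.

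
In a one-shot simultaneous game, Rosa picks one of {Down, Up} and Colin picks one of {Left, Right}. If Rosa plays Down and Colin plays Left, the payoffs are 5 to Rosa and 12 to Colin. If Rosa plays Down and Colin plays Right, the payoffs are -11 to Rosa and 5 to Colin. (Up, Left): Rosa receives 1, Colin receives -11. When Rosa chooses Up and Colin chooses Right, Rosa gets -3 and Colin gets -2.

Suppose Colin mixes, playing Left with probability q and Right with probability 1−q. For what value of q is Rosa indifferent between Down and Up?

Rosa's indifference between Down and Up determines Colin's mixing probability q:
  Rosa's payoff to Down: q·5 + (1−q)·(-11) = 16q - 11
  Rosa's payoff to Up: q·1 + (1−q)·(-3) = 4q - 3
  16q - 11 = 4q - 3  ⇒  12q = 8  ⇒  q = 2/3.

q = 2/3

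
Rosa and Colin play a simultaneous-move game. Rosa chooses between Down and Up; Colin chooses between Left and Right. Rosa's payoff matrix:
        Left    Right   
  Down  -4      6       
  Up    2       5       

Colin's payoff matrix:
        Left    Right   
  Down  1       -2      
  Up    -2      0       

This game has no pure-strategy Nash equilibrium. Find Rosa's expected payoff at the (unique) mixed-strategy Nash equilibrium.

32/7

Set Rosa's expected payoff from Down equal to that from Up:
  Rosa's payoff from Down: q·(-4) + (1−q)·6 = -10q + 6
  Rosa's payoff from Up: q·2 + (1−q)·5 = -3q + 5
  -10q + 6 = -3q + 5  ⇒  -7q = -1  ⇒  q = 1/7.
At equilibrium Rosa is indifferent across rows, so Rosa's payoff equals the payoff from Down: (1/7)·(-4) + (6/7)·6 = 32/7.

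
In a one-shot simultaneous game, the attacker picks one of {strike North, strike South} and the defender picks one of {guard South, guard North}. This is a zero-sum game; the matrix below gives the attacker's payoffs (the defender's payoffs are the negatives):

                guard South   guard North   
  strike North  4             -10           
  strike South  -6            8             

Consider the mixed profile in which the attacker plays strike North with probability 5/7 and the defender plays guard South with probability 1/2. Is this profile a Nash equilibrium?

Given the attacker's mix p = 5/7, the defender's payoff from guard South is -8/7 but from guard North is 34/7. The defender strictly prefers guard North, so the defender would not mix.
So the proposed profile is not a Nash equilibrium.

No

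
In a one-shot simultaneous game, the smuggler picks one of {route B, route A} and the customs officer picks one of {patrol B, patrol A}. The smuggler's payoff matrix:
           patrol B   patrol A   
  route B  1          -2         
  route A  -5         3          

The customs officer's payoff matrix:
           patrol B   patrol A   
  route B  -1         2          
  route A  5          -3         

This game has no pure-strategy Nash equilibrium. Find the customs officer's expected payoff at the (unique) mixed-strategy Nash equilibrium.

For the customs officer to be willing to mix, the customs officer must be indifferent between patrol B and patrol A, which pins down the smuggler's mix.
  the customs officer's payoff from patrol B: p·(-1) + (1−p)·5 = -6p + 5
  the customs officer's payoff from patrol A: p·2 + (1−p)·(-3) = 5p - 3
  -6p + 5 = 5p - 3  ⇒  -11p = -8  ⇒  p = 8/11.
At equilibrium the customs officer is indifferent across columns, so the customs officer's payoff equals the payoff from patrol B: (8/11)·(-1) + (3/11)·5 = 7/11.

7/11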